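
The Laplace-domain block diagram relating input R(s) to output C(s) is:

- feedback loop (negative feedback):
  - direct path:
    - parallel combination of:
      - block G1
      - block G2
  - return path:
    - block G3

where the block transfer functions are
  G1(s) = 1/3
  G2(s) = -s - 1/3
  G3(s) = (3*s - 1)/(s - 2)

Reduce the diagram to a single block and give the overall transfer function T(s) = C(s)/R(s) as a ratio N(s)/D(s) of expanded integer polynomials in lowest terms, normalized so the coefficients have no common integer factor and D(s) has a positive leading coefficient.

[1] parallel reduction of G1, G2 gives -s
[2] reduce the feedback loop with forward (G1+G2) and return G3 - this is the overall T(s), already in the required normalized form

Answer: (s^2 - 2*s)/(3*s^2 - 2*s + 2)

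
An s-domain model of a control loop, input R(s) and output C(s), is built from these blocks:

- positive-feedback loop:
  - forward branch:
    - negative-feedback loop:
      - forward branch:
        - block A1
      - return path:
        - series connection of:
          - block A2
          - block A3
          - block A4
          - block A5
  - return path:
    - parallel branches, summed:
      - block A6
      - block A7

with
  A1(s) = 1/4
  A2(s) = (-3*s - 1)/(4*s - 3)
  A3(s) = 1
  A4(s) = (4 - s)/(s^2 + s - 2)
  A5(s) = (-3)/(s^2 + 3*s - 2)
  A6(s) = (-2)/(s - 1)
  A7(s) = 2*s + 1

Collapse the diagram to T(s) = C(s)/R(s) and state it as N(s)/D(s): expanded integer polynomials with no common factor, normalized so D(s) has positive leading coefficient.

Reducing step by step:

(1) cascade A2, A3, A4, A5; result (-9*s^2 + 33*s + 12)/(4*s^5 + 13*s^4 - 16*s^3 - 29*s^2 + 40*s - 12)
(2) apply the feedback formula to A1, (A2*A3*A4*A5); result (4*s^5 + 13*s^4 - 16*s^3 - 29*s^2 + 40*s - 12)/(16*s^5 + 52*s^4 - 64*s^3 - 125*s^2 + 193*s - 36)
(3) parallel reduction of A6, A7; result (2*s^2 - s - 3)/(s - 1)
(4) apply the feedback formula to [A1/(1+A1*(A2*A3*A4*A5))], (A6+A7): this yields T(s), and no further normalization is needed

Answer: (-4*s^5 - 13*s^4 + 16*s^3 + 29*s^2 - 40*s + 12)/(8*s^6 + 14*s^5 - 79*s^4 - 44*s^3 + 174*s^2 - 121*s)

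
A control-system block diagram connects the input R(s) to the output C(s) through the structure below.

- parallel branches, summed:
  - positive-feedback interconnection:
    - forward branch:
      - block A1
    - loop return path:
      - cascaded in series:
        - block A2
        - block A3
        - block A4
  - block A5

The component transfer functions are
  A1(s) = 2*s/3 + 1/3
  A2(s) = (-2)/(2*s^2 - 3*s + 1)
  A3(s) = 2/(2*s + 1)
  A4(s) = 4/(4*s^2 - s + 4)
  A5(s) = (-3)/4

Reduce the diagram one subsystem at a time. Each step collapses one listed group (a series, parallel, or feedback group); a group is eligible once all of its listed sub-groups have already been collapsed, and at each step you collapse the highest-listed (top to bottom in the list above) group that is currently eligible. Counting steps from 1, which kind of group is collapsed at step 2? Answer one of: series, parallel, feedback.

[1] series reduction of A2, A3, A4
[2] close the feedback loop around A1, (A2*A3*A4)
[3] reduce the parallel group [A1/(1-A1*(A2*A3*A4))], A5
So the answer for step 2 is feedback.

Therefore the answer is feedback.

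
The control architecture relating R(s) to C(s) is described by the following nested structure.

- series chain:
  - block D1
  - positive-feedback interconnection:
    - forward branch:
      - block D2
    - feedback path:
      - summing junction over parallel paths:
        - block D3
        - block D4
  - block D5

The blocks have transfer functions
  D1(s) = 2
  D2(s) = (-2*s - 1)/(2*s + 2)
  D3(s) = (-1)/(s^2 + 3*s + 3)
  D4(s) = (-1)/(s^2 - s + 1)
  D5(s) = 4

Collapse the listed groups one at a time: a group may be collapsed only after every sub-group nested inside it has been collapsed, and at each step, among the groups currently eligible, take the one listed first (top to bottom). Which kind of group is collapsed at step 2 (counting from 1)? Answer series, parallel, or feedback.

Answer: feedback

Working:
Step 1: combine D3, D4 in parallel
Step 2: feedback reduction of D2, (D3+D4)
Step 3: series reduction of D1, [D2/(1-D2*(D3+D4))], D5
At step 2 the group reduced is feedback.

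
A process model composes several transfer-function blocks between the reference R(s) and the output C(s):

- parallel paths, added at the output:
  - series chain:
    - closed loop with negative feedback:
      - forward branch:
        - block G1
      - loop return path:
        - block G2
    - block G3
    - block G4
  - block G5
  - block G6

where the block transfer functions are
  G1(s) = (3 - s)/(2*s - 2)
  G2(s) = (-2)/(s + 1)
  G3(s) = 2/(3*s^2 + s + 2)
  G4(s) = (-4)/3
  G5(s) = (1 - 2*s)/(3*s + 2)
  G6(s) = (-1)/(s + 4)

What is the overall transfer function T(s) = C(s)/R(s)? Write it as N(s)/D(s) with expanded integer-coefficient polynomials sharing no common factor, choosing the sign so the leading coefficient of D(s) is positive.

First reduce the diagram to T(s).

[1] feedback reduction of G1, G2 = (-s^2 + 2*s + 3)/(2*s^2 + 2*s - 8)
[2] combine [G1/(1+G1*G2)], G3, G4 in series = (4*s^2 - 8*s - 12)/(9*s^4 + 12*s^3 - 27*s^2 - 6*s - 24)
[3] combine ([G1/(1+G1*G2)]*G3*G4), G5, G6 in parallel: this yields T(s), and no further normalization is needed

Answer: (-18*s^6 - 114*s^5 - 36*s^4 + 338*s^3 - 62*s^2 - 4*s - 144)/(27*s^6 + 162*s^5 + 159*s^4 - 300*s^3 - 372*s^2 - 384*s - 192)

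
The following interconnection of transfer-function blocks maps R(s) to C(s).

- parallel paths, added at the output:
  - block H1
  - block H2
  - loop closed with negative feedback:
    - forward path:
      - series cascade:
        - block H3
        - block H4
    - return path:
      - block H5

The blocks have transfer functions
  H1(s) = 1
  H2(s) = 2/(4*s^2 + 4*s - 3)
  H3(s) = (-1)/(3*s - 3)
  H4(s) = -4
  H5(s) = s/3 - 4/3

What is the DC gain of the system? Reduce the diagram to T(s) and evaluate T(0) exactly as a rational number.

[1] multiply H3, H4 (series), giving 4/(3*s - 3)
[2] reduce the feedback loop with forward (H3*H4) and return H5, giving 12/(13*s - 25)
[3] sum the parallel branches H1, H2, [(H3*H4)/(1+(H3*H4)*H5)], giving (52*s^3 - 65*s - 11)/(52*s^3 - 48*s^2 - 139*s + 75)
Evaluating the step-3 result (the overall T(s)) at s = 0 gives T(0) = -11/75.

Final answer: -11/75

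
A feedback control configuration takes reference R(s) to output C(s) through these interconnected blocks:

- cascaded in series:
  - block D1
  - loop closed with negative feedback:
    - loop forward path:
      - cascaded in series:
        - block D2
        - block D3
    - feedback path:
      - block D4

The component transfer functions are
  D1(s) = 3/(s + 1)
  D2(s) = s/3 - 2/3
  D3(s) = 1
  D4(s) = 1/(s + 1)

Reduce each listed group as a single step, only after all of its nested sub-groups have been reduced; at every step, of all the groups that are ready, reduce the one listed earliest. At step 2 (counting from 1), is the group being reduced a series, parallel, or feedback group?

Step 1: cascade D2, D3
Step 2: feedback reduction of (D2*D3), D4
Step 3: cascade D1, [(D2*D3)/(1+(D2*D3)*D4)]
So the answer for step 2 is feedback.

Therefore the answer is feedback.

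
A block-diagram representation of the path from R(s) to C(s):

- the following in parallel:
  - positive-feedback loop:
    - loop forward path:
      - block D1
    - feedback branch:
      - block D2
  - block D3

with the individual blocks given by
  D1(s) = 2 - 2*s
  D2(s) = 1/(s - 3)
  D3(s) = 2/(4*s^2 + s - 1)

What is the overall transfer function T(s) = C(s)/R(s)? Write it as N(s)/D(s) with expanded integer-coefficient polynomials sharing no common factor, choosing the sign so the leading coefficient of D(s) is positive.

Step 1: feedback reduction of D1, D2: (-2*s^2 + 8*s - 6)/(3*s - 5)
Step 2: sum the parallel branches [D1/(1-D1*D2)], D3; the result is T(s) itself (integer coefficients, no common factor, positive leading denominator coefficient)

Answer: (-8*s^4 + 30*s^3 - 14*s^2 - 8*s - 4)/(12*s^3 - 17*s^2 - 8*s + 5)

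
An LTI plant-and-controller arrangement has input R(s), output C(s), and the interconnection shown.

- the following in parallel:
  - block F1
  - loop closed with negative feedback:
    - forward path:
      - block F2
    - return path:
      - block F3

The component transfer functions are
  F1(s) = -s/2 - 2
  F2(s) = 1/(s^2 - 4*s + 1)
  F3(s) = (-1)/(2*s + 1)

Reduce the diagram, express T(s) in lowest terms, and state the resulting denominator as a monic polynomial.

Step 1. feedback reduction of F2, F3 gives (2*s + 1)/(2*s^3 - 7*s^2 - 2*s)
Step 2. sum the parallel branches F1, [F2/(1+F2*F3)] gives (-2*s^4 - s^3 + 30*s^2 + 12*s + 2)/(4*s^3 - 14*s^2 - 4*s)
Step 2 gives the fully reduced T(s), with no common factor left to cancel. The denominator's leading coefficient is 4, so divide each of its coefficients by 4 to get the monic form.

Final answer: s^3 - 7*s^2/2 - s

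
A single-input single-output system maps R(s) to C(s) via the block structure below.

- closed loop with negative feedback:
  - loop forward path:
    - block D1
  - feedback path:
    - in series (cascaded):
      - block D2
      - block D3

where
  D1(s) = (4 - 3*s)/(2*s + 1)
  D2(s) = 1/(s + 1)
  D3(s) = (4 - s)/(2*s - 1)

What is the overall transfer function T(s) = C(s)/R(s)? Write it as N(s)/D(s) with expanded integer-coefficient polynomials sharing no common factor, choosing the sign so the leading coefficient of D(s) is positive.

The answer is (-6*s^3 + 5*s^2 + 7*s - 4)/(4*s^3 + 7*s^2 - 17*s + 15).

Reasoning:
(1) multiply D2, D3 (series); result (4 - s)/(2*s^2 + s - 1)
(2) apply the feedback formula to D1, (D2*D3); the result is T(s) itself (integer coefficients, no common factor, positive leading denominator coefficient)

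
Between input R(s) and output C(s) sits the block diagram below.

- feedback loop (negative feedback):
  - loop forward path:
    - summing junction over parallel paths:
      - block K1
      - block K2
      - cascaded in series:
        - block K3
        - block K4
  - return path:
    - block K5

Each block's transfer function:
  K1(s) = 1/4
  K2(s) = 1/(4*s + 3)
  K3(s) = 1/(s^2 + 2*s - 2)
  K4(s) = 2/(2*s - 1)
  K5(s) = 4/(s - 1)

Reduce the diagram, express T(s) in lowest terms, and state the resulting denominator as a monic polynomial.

Answer: s^5 + 9*s^4/4 - 7*s^3/8 + s^2/4 + 7*s/4 + 4

Working:
Step 1: series reduction of K3, K4, giving 2/(2*s^3 + 3*s^2 - 6*s + 2)
Step 2: sum the parallel branches K1, K2, (K3*K4), giving (8*s^4 + 26*s^3 - 3*s^2 - 2*s + 38)/(32*s^4 + 72*s^3 - 60*s^2 - 40*s + 24)
Step 3: collapse the loop ((K1+K2+(K3*K4)) forward, K5 return), giving (8*s^5 + 18*s^4 - 29*s^3 + s^2 + 40*s - 38)/(32*s^5 + 72*s^4 - 28*s^3 + 8*s^2 + 56*s + 128)
Step 3 gives the fully reduced T(s), with no common factor left to cancel. The denominator's leading coefficient is 32, so divide each of its coefficients by 32 to get the monic form.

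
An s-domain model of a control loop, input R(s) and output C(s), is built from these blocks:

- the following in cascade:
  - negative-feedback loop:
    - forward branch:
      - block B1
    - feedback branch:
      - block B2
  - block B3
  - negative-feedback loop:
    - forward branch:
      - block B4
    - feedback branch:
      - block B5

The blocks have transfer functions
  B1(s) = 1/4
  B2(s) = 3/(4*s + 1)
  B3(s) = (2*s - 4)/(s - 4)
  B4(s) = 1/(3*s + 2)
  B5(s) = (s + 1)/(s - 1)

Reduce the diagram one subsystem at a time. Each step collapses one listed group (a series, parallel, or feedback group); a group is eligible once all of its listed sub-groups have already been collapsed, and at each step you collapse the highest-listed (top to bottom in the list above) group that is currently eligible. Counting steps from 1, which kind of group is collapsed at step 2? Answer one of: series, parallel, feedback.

Step 1. reduce the feedback loop with forward B1 and return B2
Step 2. apply the feedback formula to B4, B5
Step 3. reduce the series chain [B1/(1+B1*B2)], B3, [B4/(1+B4*B5)]
Step 2 collapses a feedback group.

Answer: feedback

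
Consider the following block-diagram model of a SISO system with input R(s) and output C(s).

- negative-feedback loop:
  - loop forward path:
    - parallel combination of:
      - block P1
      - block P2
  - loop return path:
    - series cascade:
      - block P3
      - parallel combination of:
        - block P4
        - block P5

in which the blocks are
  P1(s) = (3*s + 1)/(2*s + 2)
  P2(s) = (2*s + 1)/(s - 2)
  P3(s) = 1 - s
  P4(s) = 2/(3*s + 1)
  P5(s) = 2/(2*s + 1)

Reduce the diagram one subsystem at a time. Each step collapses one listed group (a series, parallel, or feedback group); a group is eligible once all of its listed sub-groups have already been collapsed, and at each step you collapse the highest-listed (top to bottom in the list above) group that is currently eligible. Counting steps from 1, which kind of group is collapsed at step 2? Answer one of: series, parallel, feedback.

1. combine P1, P2 in parallel
2. sum the parallel branches P4, P5
3. reduce the series chain P3, (P4+P5)
4. close the feedback loop around (P1+P2), (P3*(P4+P5))
The group at step 2 is a parallel group.

Final answer: parallel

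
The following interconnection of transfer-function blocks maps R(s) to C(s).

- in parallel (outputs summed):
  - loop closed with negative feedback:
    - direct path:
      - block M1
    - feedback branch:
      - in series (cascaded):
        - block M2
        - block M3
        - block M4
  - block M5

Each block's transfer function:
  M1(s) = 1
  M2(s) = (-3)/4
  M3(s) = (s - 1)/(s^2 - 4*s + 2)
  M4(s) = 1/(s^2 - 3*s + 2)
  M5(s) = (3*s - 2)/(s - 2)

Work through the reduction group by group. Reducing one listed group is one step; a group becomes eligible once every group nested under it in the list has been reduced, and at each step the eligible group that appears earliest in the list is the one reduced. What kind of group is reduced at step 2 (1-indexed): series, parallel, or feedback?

The answer is feedback.

Reasoning:
[1] cascade M2, M3, M4
[2] reduce the feedback loop with forward M1 and return (M2*M3*M4)
[3] combine [M1/(1+M1*(M2*M3*M4))], M5 in parallel
At step 2 the group reduced is feedback.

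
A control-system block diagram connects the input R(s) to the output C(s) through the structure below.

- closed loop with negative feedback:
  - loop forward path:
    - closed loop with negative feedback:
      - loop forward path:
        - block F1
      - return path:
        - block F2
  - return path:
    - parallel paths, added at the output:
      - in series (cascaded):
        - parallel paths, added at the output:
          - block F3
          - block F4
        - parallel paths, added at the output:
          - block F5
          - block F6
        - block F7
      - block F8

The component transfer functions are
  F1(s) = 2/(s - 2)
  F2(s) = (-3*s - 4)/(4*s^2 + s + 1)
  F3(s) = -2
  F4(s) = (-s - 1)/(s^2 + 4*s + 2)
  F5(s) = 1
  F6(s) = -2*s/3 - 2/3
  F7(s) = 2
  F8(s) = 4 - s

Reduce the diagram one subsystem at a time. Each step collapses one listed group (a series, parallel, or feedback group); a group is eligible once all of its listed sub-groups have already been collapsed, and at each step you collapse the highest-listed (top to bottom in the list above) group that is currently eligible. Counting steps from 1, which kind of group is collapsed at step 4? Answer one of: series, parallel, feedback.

Step 1. feedback reduction of F1, F2
Step 2. combine F3, F4 in parallel
Step 3. combine F5, F6 in parallel
Step 4. combine (F3+F4), (F5+F6), F7 in series
Step 5. combine ((F3+F4)*(F5+F6)*F7), F8 in parallel
Step 6. feedback reduction of [F1/(1+F1*F2)], (((F3+F4)*(F5+F6)*F7)+F8)
Step 4 collapses a series group.

Answer: series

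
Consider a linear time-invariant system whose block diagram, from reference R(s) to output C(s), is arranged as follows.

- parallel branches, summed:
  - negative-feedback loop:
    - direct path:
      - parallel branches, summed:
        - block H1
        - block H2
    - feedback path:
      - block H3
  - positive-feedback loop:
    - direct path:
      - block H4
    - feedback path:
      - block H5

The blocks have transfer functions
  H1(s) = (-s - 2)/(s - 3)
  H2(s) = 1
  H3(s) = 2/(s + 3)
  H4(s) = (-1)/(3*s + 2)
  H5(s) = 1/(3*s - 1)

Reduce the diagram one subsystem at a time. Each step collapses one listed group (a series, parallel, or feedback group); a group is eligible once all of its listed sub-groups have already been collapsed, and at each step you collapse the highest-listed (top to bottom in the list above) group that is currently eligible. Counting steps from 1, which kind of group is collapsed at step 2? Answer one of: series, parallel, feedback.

Step 1: add H1, H2 (parallel)
Step 2: feedback reduction of (H1+H2), H3
Step 3: apply the feedback formula to H4, H5
Step 4: add [(H1+H2)/(1+(H1+H2)*H3)], [H4/(1-H4*H5)] (parallel)
At step 2 the group reduced is feedback.

Hence the answer: feedback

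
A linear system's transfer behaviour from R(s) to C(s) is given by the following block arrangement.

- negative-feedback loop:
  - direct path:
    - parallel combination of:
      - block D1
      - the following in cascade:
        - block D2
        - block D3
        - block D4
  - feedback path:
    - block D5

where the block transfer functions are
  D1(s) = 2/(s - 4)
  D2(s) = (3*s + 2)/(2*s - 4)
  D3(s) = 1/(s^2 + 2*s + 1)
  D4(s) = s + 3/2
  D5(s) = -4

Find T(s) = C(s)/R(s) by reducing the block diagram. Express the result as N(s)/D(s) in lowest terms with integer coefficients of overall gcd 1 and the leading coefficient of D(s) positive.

1. cascade D2, D3, D4, giving (6*s^2 + 13*s + 6)/(4*s^3 - 12*s - 8)
2. parallel reduction of D1, (D2*D3*D4), giving (14*s^3 - 11*s^2 - 70*s - 40)/(4*s^4 - 16*s^3 - 12*s^2 + 40*s + 32)
3. apply the feedback formula to (D1+(D2*D3*D4)), D5, which is the overall transfer function T(s) = C(s)/R(s) in lowest terms

Answer: (14*s^3 - 11*s^2 - 70*s - 40)/(4*s^4 - 72*s^3 + 32*s^2 + 320*s + 192)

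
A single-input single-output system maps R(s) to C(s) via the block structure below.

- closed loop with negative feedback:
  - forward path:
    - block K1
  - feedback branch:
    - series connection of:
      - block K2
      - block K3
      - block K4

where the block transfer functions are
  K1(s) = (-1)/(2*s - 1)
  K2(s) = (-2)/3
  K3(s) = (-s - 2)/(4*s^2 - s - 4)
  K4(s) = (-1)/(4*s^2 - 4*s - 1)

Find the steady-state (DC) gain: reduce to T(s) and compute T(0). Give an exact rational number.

Step 1: combine K2, K3, K4 in series; result (-2*s - 4)/(48*s^4 - 60*s^3 - 48*s^2 + 51*s + 12)
Step 2: feedback reduction of K1, (K2*K3*K4); result (-48*s^4 + 60*s^3 + 48*s^2 - 51*s - 12)/(96*s^5 - 168*s^4 - 36*s^3 + 150*s^2 - 25*s - 8)
DC gain: substitute s = 0 into T(s) from step 2: T(0) = -12/(-8) = 3/2.

Answer: 3/2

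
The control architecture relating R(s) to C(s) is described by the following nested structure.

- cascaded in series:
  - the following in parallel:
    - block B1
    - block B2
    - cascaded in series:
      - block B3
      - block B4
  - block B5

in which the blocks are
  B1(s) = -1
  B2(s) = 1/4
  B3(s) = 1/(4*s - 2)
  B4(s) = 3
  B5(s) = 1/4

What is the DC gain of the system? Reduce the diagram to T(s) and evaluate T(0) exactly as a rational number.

Reducing step by step:

Step 1 - multiply B3, B4 (series) gives 3/(4*s - 2)
Step 2 - sum the parallel branches B1, B2, (B3*B4) gives (9 - 6*s)/(8*s - 4)
Step 3 - combine (B1+B2+(B3*B4)), B5 in series gives (9 - 6*s)/(32*s - 16)
DC gain: substitute s = 0 into T(s) from step 3: T(0) = 9/(-16) = -9/16.

Answer: -9/16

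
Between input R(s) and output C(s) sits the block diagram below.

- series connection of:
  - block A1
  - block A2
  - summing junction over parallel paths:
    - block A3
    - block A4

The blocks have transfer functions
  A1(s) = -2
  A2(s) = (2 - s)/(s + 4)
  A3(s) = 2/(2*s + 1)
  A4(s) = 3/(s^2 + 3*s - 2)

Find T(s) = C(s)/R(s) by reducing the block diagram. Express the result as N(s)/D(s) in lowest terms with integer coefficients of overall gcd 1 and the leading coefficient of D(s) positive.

[1] reduce the parallel group A3, A4 = (2*s^2 + 12*s - 1)/(2*s^3 + 7*s^2 - s - 2)
[2] multiply A1, A2, (A3+A4) (series), giving the overall T(s)

Hence the answer: (4*s^3 + 16*s^2 - 50*s + 4)/(2*s^4 + 15*s^3 + 27*s^2 - 6*s - 8)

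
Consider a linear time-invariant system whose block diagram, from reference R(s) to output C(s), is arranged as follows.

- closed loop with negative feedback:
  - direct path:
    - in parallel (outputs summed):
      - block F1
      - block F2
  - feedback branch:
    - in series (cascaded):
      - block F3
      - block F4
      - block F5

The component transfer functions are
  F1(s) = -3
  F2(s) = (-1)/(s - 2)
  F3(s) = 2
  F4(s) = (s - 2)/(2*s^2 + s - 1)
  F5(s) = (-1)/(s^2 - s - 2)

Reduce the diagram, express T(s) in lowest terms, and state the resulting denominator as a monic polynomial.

Step 1. combine F1, F2 in parallel gives (5 - 3*s)/(s - 2)
Step 2. series reduction of F3, F4, F5 gives (-2)/(2*s^3 + 3*s^2 - 1)
Step 3. reduce the feedback loop with forward (F1+F2) and return (F3*F4*F5) gives (-6*s^4 + s^3 + 15*s^2 + 3*s - 5)/(2*s^4 - s^3 - 6*s^2 + 5*s - 8)
No further cancellation is possible in the step-3 result, so that is T(s). Its denominator becomes monic after dividing by the leading coefficient 2.

Hence the answer: s^4 - s^3/2 - 3*s^2 + 5*s/2 - 4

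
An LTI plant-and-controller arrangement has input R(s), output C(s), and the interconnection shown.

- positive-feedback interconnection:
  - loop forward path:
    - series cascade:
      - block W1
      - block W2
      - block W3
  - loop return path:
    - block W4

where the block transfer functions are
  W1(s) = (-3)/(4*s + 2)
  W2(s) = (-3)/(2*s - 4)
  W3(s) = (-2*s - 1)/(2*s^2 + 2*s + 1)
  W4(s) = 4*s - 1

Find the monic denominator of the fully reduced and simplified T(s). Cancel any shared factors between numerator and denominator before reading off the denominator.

[1] reduce the series chain W1, W2, W3 gives (-9)/(8*s^3 - 8*s^2 - 12*s - 8)
[2] apply the feedback formula to (W1*W2*W3), W4 gives (-9)/(8*s^3 - 8*s^2 + 24*s - 17)
No further cancellation is possible in the step-2 result, so that is T(s). Its denominator becomes monic after dividing by the leading coefficient 8.

Hence the answer: s^3 - s^2 + 3*s - 17/8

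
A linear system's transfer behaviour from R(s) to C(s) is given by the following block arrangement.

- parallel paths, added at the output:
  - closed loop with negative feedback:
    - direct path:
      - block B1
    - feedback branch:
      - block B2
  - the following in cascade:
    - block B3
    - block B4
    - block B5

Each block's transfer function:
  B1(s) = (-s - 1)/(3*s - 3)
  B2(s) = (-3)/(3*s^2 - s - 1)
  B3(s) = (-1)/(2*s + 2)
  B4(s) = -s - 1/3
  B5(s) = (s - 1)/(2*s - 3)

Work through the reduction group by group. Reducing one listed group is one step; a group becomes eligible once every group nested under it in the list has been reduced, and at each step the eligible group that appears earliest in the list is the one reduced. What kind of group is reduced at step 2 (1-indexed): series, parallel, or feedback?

1. collapse the loop (B1 forward, B2 return)
2. combine B3, B4, B5 in series
3. parallel reduction of [B1/(1+B1*B2)], (B3*B4*B5)
Step 2: series.

Final answer: series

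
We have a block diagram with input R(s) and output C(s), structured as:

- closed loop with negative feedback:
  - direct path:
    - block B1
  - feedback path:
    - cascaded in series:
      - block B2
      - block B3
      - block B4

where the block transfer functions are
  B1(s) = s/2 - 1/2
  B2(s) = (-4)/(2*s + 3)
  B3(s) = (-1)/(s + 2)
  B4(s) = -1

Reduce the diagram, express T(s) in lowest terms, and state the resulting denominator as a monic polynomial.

(1) reduce the series chain B2, B3, B4: (-4)/(2*s^2 + 7*s + 6)
(2) close the feedback loop around B1, (B2*B3*B4): (2*s^3 + 5*s^2 - s - 6)/(4*s^2 + 10*s + 16)
No further cancellation is possible in the step-2 result, so that is T(s). Its denominator becomes monic after dividing by the leading coefficient 4.

Hence the answer: s^2 + 5*s/2 + 4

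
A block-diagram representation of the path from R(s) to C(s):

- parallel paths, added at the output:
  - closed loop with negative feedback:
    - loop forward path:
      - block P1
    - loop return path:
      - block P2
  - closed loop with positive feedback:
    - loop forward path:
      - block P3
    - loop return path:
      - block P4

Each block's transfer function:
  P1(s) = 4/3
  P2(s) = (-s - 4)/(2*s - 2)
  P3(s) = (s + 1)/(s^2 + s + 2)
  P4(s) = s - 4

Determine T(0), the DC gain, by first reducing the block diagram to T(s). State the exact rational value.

The answer is 35/66.

Reasoning:
(1) collapse the loop (P1 forward, P2 return): (4*s - 4)/(s - 11)
(2) reduce the feedback loop with forward P3 and return P4: (s + 1)/(4*s + 6)
(3) sum the parallel branches [P1/(1+P1*P2)], [P3/(1-P3*P4)]: (17*s^2 - 2*s - 35)/(4*s^2 - 38*s - 66)
DC gain: substitute s = 0 into T(s) from step 3: T(0) = -35/(-66) = 35/66.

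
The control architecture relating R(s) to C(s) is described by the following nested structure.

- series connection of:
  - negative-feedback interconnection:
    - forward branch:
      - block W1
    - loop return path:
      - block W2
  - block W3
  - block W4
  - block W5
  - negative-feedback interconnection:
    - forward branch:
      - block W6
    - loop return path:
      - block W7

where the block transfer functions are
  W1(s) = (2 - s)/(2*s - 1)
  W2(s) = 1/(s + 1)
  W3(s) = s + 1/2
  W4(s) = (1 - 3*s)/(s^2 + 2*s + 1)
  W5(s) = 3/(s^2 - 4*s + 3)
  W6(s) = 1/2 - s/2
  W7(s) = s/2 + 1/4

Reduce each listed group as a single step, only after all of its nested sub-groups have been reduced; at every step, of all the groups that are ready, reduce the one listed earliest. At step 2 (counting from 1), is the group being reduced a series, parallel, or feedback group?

Step 1. apply the feedback formula to W1, W2
Step 2. close the feedback loop around W6, W7
Step 3. series reduction of [W1/(1+W1*W2)], W3, W4, W5, [W6/(1+W6*W7)]
So the answer for step 2 is feedback.

Hence the answer: feedback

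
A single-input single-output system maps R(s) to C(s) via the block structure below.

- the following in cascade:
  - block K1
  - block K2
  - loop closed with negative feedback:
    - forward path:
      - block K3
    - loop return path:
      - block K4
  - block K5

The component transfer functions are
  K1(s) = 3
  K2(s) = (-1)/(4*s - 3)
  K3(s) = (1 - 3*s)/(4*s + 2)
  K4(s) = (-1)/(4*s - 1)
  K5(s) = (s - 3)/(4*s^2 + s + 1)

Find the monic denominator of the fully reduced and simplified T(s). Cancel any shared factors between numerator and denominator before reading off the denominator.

The answer is s^5 - s^4/16 - 11*s^3/32 - 17*s^2/256 - 3*s/32 + 9/256.

Reasoning:
Step 1. feedback reduction of K3, K4 -> (-12*s^2 + 7*s - 1)/(16*s^2 + 7*s - 3)
Step 2. combine K1, K2, [K3/(1+K3*K4)], K5 in series -> (36*s^3 - 129*s^2 + 66*s - 9)/(256*s^5 - 16*s^4 - 88*s^3 - 17*s^2 - 24*s + 9)
That last expression is T(s), already simplified. Scaling its denominator by 1/256 (the reciprocal of the leading coefficient) yields the monic denominator.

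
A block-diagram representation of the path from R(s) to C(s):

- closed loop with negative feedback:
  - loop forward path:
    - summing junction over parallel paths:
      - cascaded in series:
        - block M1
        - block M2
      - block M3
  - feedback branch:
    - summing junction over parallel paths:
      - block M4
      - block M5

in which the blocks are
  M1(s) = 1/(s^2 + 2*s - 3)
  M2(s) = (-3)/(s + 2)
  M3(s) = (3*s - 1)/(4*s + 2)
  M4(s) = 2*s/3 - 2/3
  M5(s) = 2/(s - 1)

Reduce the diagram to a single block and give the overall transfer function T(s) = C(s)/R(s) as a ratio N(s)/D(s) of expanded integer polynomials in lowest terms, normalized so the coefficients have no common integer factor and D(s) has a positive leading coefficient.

(1) multiply M1, M2 (series), giving (-3)/(s^3 + 4*s^2 + s - 6)
(2) parallel reduction of (M1*M2), M3, giving (3*s^4 + 11*s^3 - s^2 - 31*s)/(4*s^4 + 18*s^3 + 12*s^2 - 22*s - 12)
(3) add M4, M5 (parallel), giving (2*s^2 - 4*s + 8)/(3*s - 3)
(4) collapse the loop (((M1*M2)+M3) forward, (M4+M5) return); the result is T(s) itself (integer coefficients, no common factor, positive leading denominator coefficient)

Answer: (9*s^5 + 24*s^4 - 36*s^3 - 90*s^2 + 93*s)/(6*s^6 + 22*s^5 + 20*s^4 + 12*s^3 + 14*s^2 - 218*s + 36)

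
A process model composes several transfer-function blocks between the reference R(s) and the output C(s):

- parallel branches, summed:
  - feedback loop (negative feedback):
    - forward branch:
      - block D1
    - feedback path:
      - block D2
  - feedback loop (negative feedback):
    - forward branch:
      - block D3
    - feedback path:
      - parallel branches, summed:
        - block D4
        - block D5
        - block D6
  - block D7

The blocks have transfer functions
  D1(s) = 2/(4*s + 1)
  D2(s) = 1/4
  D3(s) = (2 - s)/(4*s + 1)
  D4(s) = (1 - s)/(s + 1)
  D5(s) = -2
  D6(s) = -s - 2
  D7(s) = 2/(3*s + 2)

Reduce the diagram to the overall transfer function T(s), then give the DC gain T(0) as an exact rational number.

Reducing step by step:

1. collapse the loop (D1 forward, D2 return) gives 4/(8*s + 3)
2. combine D4, D5, D6 in parallel gives (-s^2 - 6*s - 3)/(s + 1)
3. reduce the feedback loop with forward D3 and return (D4+D5+D6) gives (-s^2 + s + 2)/(s^3 + 8*s^2 - 4*s - 5)
4. reduce the parallel group [D1/(1+D1*D2)], [D3/(1+D3*(D4+D5+D6))], D7 gives (4*s^4 + 237*s^3 + 67*s^2 - 140*s - 58)/(24*s^5 + 217*s^4 + 110*s^3 - 172*s^2 - 149*s - 30)
Evaluating the step-4 result (the overall T(s)) at s = 0 gives T(0) = -58/(-30) = 29/15.

Answer: 29/15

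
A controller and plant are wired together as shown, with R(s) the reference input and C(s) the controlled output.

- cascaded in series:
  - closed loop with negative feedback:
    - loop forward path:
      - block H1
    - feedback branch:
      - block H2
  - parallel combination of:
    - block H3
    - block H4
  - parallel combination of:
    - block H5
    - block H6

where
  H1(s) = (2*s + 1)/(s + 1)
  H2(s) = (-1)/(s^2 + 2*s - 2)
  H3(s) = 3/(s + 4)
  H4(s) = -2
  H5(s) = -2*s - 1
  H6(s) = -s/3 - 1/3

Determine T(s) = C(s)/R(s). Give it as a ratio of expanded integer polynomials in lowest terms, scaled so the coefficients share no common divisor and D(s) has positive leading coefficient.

First reduce the diagram to T(s).

Step 1 - collapse the loop (H1 forward, H2 return), giving (2*s^3 + 5*s^2 - 2*s - 2)/(s^3 + 3*s^2 - 2*s - 3)
Step 2 - add H3, H4 (parallel), giving (-2*s - 5)/(s + 4)
Step 3 - add H5, H6 (parallel), giving -7*s/3 - 4/3
Step 4 - multiply [H1/(1+H1*H2)], (H3+H4), (H5+H6) (series); the result is T(s) itself (integer coefficients, no common factor, positive leading denominator coefficient)

Answer: (28*s^5 + 156*s^4 + 227*s^3 - 14*s^2 - 126*s - 40)/(3*s^4 + 21*s^3 + 30*s^2 - 33*s - 36)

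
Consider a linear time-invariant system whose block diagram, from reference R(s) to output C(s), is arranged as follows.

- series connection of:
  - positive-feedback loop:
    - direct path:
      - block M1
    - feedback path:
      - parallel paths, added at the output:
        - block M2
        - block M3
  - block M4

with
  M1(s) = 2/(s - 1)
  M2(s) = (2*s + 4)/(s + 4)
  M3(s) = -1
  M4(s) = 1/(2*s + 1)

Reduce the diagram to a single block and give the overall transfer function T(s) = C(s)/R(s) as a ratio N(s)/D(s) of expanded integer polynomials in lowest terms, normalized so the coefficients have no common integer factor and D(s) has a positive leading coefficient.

Answer: (2*s + 8)/(2*s^3 + 3*s^2 - 7*s - 4)

Working:
Step 1: reduce the parallel group M2, M3: s/(s + 4)
Step 2: collapse the loop (M1 forward, (M2+M3) return): (2*s + 8)/(s^2 + s - 4)
Step 3: multiply [M1/(1-M1*(M2+M3))], M4 (series), giving the overall T(s)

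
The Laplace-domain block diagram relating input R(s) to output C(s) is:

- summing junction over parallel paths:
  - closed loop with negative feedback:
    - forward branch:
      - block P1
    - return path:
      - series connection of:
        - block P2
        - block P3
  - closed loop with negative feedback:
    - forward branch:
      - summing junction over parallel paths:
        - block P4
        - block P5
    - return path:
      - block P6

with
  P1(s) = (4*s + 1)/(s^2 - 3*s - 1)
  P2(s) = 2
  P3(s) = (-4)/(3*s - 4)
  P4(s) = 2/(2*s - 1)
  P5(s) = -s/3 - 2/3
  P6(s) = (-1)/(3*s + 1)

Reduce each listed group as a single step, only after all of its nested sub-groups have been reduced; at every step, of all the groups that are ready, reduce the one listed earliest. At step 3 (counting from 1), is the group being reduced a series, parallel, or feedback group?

Step 1. reduce the series chain P2, P3
Step 2. apply the feedback formula to P1, (P2*P3)
Step 3. sum the parallel branches P4, P5
Step 4. apply the feedback formula to (P4+P5), P6
Step 5. combine [P1/(1+P1*(P2*P3))], [(P4+P5)/(1+(P4+P5)*P6)] in parallel
Step 3: parallel.

Hence the answer: parallel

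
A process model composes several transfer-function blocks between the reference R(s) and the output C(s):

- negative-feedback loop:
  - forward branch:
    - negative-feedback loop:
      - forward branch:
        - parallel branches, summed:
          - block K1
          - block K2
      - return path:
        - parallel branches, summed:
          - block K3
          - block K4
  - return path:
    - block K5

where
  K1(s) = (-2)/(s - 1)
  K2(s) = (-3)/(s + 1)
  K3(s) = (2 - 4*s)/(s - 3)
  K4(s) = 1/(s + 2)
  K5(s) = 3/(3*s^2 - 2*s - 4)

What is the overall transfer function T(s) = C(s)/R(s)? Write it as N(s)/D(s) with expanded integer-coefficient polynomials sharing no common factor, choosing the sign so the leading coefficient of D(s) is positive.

The answer is (-15*s^5 + 28*s^4 + 95*s^3 - 100*s^2 - 104*s + 24)/(3*s^6 + 55*s^5 - 146*s^3 + s^2 + 109*s - 46).

Reasoning:
Step 1. reduce the parallel group K1, K2 gives (1 - 5*s)/(s^2 - 1)
Step 2. sum the parallel branches K3, K4 gives (-4*s^2 - 5*s + 1)/(s^2 - s - 6)
Step 3. reduce the feedback loop with forward (K1+K2) and return (K3+K4) gives (-5*s^3 + 6*s^2 + 29*s - 6)/(s^4 + 19*s^3 + 14*s^2 - 9*s + 7)
Step 4. close the feedback loop around [(K1+K2)/(1+(K1+K2)*(K3+K4))], K5, giving the overall T(s)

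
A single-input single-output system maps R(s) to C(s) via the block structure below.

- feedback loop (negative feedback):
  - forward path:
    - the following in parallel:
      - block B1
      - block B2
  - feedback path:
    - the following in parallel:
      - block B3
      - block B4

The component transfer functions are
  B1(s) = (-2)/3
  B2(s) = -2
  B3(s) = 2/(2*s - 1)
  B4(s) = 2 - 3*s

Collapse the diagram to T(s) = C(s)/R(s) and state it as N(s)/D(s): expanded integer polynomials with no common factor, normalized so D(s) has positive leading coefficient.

Step 1 - sum the parallel branches B1, B2: (-8)/3
Step 2 - combine B3, B4 in parallel: (-6*s^2 + 7*s)/(2*s - 1)
Step 3 - apply the feedback formula to (B1+B2), (B3+B4); the result is T(s) itself (integer coefficients, no common factor, positive leading denominator coefficient)

Final answer: (8 - 16*s)/(48*s^2 - 50*s - 3)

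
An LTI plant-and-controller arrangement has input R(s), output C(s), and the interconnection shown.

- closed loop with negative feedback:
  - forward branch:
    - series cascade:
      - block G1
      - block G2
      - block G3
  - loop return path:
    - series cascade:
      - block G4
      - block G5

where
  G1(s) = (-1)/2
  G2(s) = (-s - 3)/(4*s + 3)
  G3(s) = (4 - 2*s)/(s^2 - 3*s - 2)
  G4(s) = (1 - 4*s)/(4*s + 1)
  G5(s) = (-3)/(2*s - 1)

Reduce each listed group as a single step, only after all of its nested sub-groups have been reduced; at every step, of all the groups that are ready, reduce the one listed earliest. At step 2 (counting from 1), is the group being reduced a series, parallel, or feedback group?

The answer is series.

Reasoning:
Step 1: reduce the series chain G1, G2, G3
Step 2: multiply G4, G5 (series)
Step 3: collapse the loop ((G1*G2*G3) forward, (G4*G5) return)
Step 2: series.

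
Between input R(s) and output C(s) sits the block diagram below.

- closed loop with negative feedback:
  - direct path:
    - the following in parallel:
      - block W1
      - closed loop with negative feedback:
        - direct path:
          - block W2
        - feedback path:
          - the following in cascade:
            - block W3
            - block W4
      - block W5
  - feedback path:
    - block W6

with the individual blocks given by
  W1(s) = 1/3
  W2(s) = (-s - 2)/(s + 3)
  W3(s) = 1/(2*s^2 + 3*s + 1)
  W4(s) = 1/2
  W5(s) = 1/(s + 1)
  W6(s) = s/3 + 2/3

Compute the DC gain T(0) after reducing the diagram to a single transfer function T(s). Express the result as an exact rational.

Step 1 - combine W3, W4 in series, giving 1/(4*s^2 + 6*s + 2)
Step 2 - reduce the feedback loop with forward W2 and return (W3*W4), giving (-4*s^3 - 14*s^2 - 14*s - 4)/(4*s^3 + 18*s^2 + 19*s + 4)
Step 3 - sum the parallel branches W1, [W2/(1+W2*(W3*W4))], W5, giving (-8*s^4 - 20*s^3 + 7*s^2 + 26*s + 4)/(12*s^4 + 66*s^3 + 111*s^2 + 69*s + 12)
Step 4 - collapse the loop ((W1+[W2/(1+W2*(W3*W4))]+W5) forward, W6 return), giving (24*s^4 + 60*s^3 - 21*s^2 - 78*s - 12)/(8*s^5 - 165*s^3 - 373*s^2 - 263*s - 44)
That last expression is T(s); at s = 0 only the constant terms survive, so T(0) = -12/(-44) = 3/11.

Therefore the answer is 3/11.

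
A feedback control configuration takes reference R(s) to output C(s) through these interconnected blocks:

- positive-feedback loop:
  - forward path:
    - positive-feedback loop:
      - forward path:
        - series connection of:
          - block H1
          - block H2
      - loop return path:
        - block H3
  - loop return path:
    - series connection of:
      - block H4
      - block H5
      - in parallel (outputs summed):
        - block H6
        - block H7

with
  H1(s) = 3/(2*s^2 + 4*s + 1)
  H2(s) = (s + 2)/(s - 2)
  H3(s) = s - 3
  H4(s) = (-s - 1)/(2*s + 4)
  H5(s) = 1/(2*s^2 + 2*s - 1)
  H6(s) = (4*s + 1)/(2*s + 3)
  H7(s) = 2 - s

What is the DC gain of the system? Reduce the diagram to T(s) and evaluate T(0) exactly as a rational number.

Answer: 12/25

Working:
[1] series reduction of H1, H2 gives (3*s + 6)/(2*s^3 - 7*s - 2)
[2] apply the feedback formula to (H1*H2), H3 gives (3*s + 6)/(2*s^3 - 3*s^2 - 4*s + 16)
[3] parallel reduction of H6, H7 gives (-2*s^2 + 5*s + 7)/(2*s + 3)
[4] series reduction of H4, H5, (H6+H7) gives (2*s^3 - 3*s^2 - 12*s - 7)/(8*s^4 + 36*s^3 + 48*s^2 + 10*s - 12)
[5] collapse the loop ([(H1*H2)/(1-(H1*H2)*H3)] forward, (H4*H5*(H6+H7)) return) gives (24*s^4 + 108*s^3 + 144*s^2 + 30*s - 36)/(16*s^6 + 16*s^5 - 76*s^4 + 6*s^3 + 315*s^2 + 188*s - 75)
Step 5 gives the overall T(s). Then T(0) = -36/(-75) = 12/25.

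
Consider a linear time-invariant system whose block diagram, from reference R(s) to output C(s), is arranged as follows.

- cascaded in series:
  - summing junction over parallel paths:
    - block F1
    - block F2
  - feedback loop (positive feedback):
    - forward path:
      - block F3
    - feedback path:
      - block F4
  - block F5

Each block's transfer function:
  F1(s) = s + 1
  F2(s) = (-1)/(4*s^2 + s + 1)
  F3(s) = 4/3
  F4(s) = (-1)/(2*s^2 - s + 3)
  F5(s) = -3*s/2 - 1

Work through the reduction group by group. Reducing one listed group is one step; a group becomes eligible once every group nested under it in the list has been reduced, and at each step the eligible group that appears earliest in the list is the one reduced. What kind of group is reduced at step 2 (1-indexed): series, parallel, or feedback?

[1] parallel reduction of F1, F2
[2] reduce the feedback loop with forward F3 and return F4
[3] combine (F1+F2), [F3/(1-F3*F4)], F5 in series
So the answer for step 2 is feedback.

Therefore the answer is feedback.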